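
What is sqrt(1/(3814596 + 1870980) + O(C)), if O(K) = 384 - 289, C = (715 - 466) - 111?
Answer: sqrt(767737144651074)/2842788 ≈ 9.7468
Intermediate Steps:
C = 138 (C = 249 - 111 = 138)
O(K) = 95
sqrt(1/(3814596 + 1870980) + O(C)) = sqrt(1/(3814596 + 1870980) + 95) = sqrt(1/5685576 + 95) = sqrt(540129721/5685576) = sqrt(767737144651074)/2842788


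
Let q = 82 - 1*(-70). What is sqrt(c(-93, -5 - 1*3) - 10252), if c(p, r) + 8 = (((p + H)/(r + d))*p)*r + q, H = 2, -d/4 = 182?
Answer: I*sqrt(21193879)/46 ≈ 100.08*I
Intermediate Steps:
d = -728 (d = -4*182 = -728)
q = 152 (q = 82 + 70 = 152)
c(p, r) = 144 + p*r*(2 + p)/(-728 + r) (c(p, r) = -8 + ((((p + 2)/(r - 728))*p)*r + 152) = -8 + ((((2 + p)/(-728 + r))*p)*r + 152) = -8 + ((p*(2 + p)/(-728 + r))*r + 152) = -8 + (p*r*(2 + p)/(-728 + r) + 152) = -8 + (152 + p*r*(2 + p)/(-728 + r)) = 144 + p*r*(2 + p)/(-728 + r))
sqrt(c(-93, -5 - 1*3) - 10252) = sqrt((-104832 + 144*(-5 - 1*3) + (-5 - 1*3)*(-93)**2 + 2*(-93)*(-5 - 1*3))/(-728 + (-5 - 1*3)) - 10252) = sqrt((-104832 + 144*(-5 - 3) + (-5 - 3)*8649 + 2*(-93)*(-5 - 3))/(-728 + (-5 - 3)) - 10252) = sqrt((-104832 + 144*(-8) - 8*8649 + 2*(-93)*(-8))/(-728 - 8) - 10252) = sqrt((-104832 - 1152 - 69192 + 1488)/(-736) - 10252) = sqrt(-1/736*(-173688) - 10252) = sqrt(21711/92 - 10252) = sqrt(-921473/92) = I*sqrt(21193879)/46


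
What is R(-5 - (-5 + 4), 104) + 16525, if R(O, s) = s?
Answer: 16629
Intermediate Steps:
R(-5 - (-5 + 4), 104) + 16525 = 104 + 16525 = 16629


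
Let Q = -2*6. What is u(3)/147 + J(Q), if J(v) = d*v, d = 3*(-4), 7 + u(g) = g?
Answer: 21164/147 ≈ 143.97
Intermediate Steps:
u(g) = -7 + g
d = -12
Q = -12
J(v) = -12*v
u(3)/147 + J(Q) = (-7 + 3)/147 - 12*(-12) = -4*1/147 + 144 = -4/147 + 144 = 21164/147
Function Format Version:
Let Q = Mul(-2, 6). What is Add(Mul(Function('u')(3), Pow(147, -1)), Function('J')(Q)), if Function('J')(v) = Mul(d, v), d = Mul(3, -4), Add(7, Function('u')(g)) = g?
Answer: Rational(21164, 147) ≈ 143.97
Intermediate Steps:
Function('u')(g) = Add(-7, g)
d = -12
Q = -12
Function('J')(v) = Mul(-12, v)
Add(Mul(Function('u')(3), Pow(147, -1)), Function('J')(Q)) = Add(Mul(Add(-7, 3), Pow(147, -1)), Mul(-12, -12)) = Add(Mul(-4, Rational(1, 147)), 144) = Add(Rational(-4, 147), 144) = Rational(21164, 147)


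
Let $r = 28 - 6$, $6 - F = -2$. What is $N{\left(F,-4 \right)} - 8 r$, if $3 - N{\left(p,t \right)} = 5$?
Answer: $-178$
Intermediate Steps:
$F = 8$ ($F = 6 - -2 = 6 + 2 = 8$)
$N{\left(p,t \right)} = -2$ ($N{\left(p,t \right)} = 3 - 5 = -2$)
$r = 22$ ($r = 28 - 6 = 22$)
$N{\left(F,-4 \right)} - 8 r = -2 - 176 = -178$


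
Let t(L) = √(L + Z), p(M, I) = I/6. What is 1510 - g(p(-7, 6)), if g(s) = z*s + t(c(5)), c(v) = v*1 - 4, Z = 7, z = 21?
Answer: 1489 - 2*√2 ≈ 1486.2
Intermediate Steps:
c(v) = -4 + v (c(v) = v - 4 = -4 + v)
p(M, I) = I/6 (p(M, I) = I*(⅙) = I/6)
t(L) = √(7 + L) (t(L) = √(L + 7) = √(7 + L))
g(s) = 2*√2 + 21*s (g(s) = 21*s + √(7 + (-4 + 5)) = 21*s + √(7 + 1) = 21*s + √8 = 21*s + 2*√2 = 2*√2 + 21*s)
1510 - g(p(-7, 6)) = 1510 - (2*√2 + 21*((⅙)*6)) = 1510 - (2*√2 + 21*1) = 1510 - (2*√2 + 21) = 1510 - (21 + 2*√2) = 1510 + (-21 - 2*√2) = 1489 - 2*√2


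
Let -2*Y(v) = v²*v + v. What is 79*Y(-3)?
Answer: 1185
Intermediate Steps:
Y(v) = -v/2 - v³/2 (Y(v) = -(v²*v + v)/2 = -(v³ + v)/2 = -(v + v³)/2 = -v/2 - v³/2)
79*Y(-3) = 79*(-½*(-3)*(1 + (-3)²)) = 79*(-½*(-3)*(1 + 9)) = 79*(-½*(-3)*10) = 79*15 = 1185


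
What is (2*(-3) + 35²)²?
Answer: 1485961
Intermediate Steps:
(2*(-3) + 35²)² = (-6 + 1225)² = 1219² = 1485961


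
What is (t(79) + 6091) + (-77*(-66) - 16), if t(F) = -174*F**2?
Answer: -1074777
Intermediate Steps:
(t(79) + 6091) + (-77*(-66) - 16) = (-174*79**2 + 6091) + (-77*(-66) - 16) = (-174*6241 + 6091) + (5082 - 16) = (-1085934 + 6091) + 5066 = -1079843 + 5066 = -1074777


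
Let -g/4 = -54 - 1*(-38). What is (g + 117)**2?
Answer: 32761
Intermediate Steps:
g = 64 (g = -4*(-54 - 1*(-38)) = -4*(-54 + 38) = -4*(-16) = 64)
(g + 117)**2 = (64 + 117)**2 = 181**2 = 32761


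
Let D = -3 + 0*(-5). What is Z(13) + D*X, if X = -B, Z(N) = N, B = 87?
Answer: 274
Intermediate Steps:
D = -3 (D = -3 + 0 = -3)
X = -87 (X = -1*87 = -87)
Z(13) + D*X = 13 - 3*(-87) = 13 + 261 = 274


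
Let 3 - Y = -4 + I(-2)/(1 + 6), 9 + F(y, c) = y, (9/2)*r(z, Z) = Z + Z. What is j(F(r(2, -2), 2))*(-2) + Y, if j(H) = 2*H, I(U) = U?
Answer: 2951/63 ≈ 46.841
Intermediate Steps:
r(z, Z) = 4*Z/9 (r(z, Z) = 2*(Z + Z)/9 = 2*(2*Z)/9 = 4*Z/9)
F(y, c) = -9 + y
Y = 51/7 (Y = 3 - (-4 - 2/(1 + 6)) = 3 - (-4 - 2/7) = 3 - 1*(-30/7) = 3 + 30/7 = 51/7 ≈ 7.2857)
j(F(r(2, -2), 2))*(-2) + Y = (2*(-9 + (4/9)*(-2)))*(-2) + 51/7 = (2*(-9 - 8/9))*(-2) + 51/7 = (2*(-89/9))*(-2) + 51/7 = -178/9*(-2) + 51/7 = 356/9 + 51/7 = 2951/63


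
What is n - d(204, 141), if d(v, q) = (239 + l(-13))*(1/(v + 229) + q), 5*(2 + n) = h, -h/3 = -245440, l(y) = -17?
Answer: 50210458/433 ≈ 1.1596e+5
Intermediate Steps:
h = 736320 (h = -3*(-245440) = 736320)
n = 147262 (n = -2 + (⅕)*736320 = -2 + 147264 = 147262)
d(v, q) = 222*q + 222/(229 + v) (d(v, q) = (239 - 17)*(1/(v + 229) + q) = 222*(1/(229 + v) + q) = 222*(q + 1/(229 + v)) = 222*q + 222/(229 + v))
n - d(204, 141) = 147262 - 222*(1 + 229*141 + 141*204)/(229 + 204) = 147262 - 222*(1 + 32289 + 28764)/433 = 147262 - 222*61054/433 = 147262 - 1*13553988/433 = 147262 - 13553988/433 = 50210458/433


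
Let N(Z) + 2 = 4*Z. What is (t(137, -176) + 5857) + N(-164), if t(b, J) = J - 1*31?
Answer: 4992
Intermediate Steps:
N(Z) = -2 + 4*Z
t(b, J) = -31 + J (t(b, J) = J - 31 = -31 + J)
(t(137, -176) + 5857) + N(-164) = ((-31 - 176) + 5857) + (-2 + 4*(-164)) = (-207 + 5857) + (-2 - 656) = 5650 - 658 = 4992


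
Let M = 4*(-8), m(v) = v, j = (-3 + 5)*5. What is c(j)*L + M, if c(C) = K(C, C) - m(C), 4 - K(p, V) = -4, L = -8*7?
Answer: 80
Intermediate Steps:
L = -56
K(p, V) = 8 (K(p, V) = 4 - 1*(-4) = 4 + 4 = 8)
j = 10 (j = 2*5 = 10)
M = -32
c(C) = 8 - C
c(j)*L + M = (8 - 1*10)*(-56) - 32 = (8 - 10)*(-56) - 32 = -2*(-56) - 32 = 112 - 32 = 80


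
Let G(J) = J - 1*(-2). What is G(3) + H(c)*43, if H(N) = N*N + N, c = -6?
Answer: 1295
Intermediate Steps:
H(N) = N + N² (H(N) = N² + N = N + N²)
G(J) = 2 + J (G(J) = J + 2 = 2 + J)
G(3) + H(c)*43 = (2 + 3) - 6*(1 - 6)*43 = 5 - 6*(-5)*43 = 5 + 30*43 = 5 + 1290 = 1295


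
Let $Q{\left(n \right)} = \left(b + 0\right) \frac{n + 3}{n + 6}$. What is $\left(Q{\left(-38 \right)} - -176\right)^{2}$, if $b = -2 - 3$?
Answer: $\frac{29778849}{1024} \approx 29081.0$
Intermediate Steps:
$b = -5$ ($b = -2 - 3 = -5$)
$Q{\left(n \right)} = - \frac{5 \left(3 + n\right)}{6 + n}$ ($Q{\left(n \right)} = \left(-5 + 0\right) \frac{n + 3}{n + 6} = - 5 \frac{3 + n}{6 + n} = - \frac{5 \left(3 + n\right)}{6 + n}$)
$\left(Q{\left(-38 \right)} - -176\right)^{2} = \left(\frac{5 \left(-3 - -38\right)}{6 - 38} - -176\right)^{2} = \left(\frac{5 \left(-3 + 38\right)}{-32} + \left(-272 + 448\right)\right)^{2} = \left(5 \left(- \frac{1}{32}\right) 35 + 176\right)^{2} = \left(- \frac{175}{32} + 176\right)^{2} = \left(\frac{5457}{32}\right)^{2} = \frac{29778849}{1024}$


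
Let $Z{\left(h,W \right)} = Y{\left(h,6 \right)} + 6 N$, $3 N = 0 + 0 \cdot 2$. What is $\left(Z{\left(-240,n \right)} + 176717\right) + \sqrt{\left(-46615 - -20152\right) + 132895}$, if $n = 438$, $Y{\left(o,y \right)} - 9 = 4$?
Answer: $176730 + 8 \sqrt{1663} \approx 1.7706 \cdot 10^{5}$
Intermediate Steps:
$Y{\left(o,y \right)} = 13$ ($Y{\left(o,y \right)} = 9 + 4 = 13$)
$N = 0$ ($N = \frac{0 + 0 \cdot 2}{3} = \frac{0 + 0}{3} = \frac{1}{3} \cdot 0 = 0$)
$Z{\left(h,W \right)} = 13$ ($Z{\left(h,W \right)} = 13 + 6 \cdot 0 = 13 + 0 = 13$)
$\left(Z{\left(-240,n \right)} + 176717\right) + \sqrt{\left(-46615 - -20152\right) + 132895} = \left(13 + 176717\right) + \sqrt{\left(-46615 - -20152\right) + 132895} = 176730 + \sqrt{\left(-46615 + 20152\right) + 132895} = 176730 + \sqrt{-26463 + 132895} = 176730 + \sqrt{106432} = 176730 + 8 \sqrt{1663}$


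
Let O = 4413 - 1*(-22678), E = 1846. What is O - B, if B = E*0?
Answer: 27091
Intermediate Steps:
O = 27091 (O = 4413 + 22678 = 27091)
B = 0 (B = 1846*0 = 0)
O - B = 27091 - 1*0 = 27091 + 0 = 27091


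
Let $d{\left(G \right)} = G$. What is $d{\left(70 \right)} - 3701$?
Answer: $-3631$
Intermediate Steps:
$d{\left(70 \right)} - 3701 = 70 - 3701 = -3631$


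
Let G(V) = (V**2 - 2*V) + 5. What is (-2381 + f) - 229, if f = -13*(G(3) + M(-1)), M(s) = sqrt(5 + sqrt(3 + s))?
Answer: -2714 - 13*sqrt(5 + sqrt(2)) ≈ -2746.9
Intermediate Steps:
G(V) = 5 + V**2 - 2*V
f = -104 - 13*sqrt(5 + sqrt(2)) (f = -13*((5 + 3**2 - 2*3) + sqrt(5 + sqrt(3 - 1))) = -13*((5 + 9 - 6) + sqrt(5 + sqrt(2))) = -13*(8 + sqrt(5 + sqrt(2))) = -104 - 13*sqrt(5 + sqrt(2)) ≈ -136.92)
(-2381 + f) - 229 = (-2381 + (-104 - 13*sqrt(5 + sqrt(2)))) - 229 = (-2485 - 13*sqrt(5 + sqrt(2))) - 229 = -2714 - 13*sqrt(5 + sqrt(2))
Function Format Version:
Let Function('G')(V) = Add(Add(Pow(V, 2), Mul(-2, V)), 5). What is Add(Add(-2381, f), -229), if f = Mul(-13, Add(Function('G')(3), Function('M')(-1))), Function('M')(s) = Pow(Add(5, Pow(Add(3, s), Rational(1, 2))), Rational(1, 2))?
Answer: Add(-2714, Mul(-13, Pow(Add(5, Pow(2, Rational(1, 2))), Rational(1, 2)))) ≈ -2746.9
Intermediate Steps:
Function('G')(V) = Add(5, Pow(V, 2), Mul(-2, V))
f = Add(-104, Mul(-13, Pow(Add(5, Pow(2, Rational(1, 2))), Rational(1, 2)))) (f = Mul(-13, Add(Add(5, Pow(3, 2), Mul(-2, 3)), Pow(Add(5, Pow(Add(3, -1), Rational(1, 2))), Rational(1, 2)))) = Mul(-13, Add(Add(5, 9, -6), Pow(Add(5, Pow(2, Rational(1, 2))), Rational(1, 2)))) = Mul(-13, Add(8, Pow(Add(5, Pow(2, Rational(1, 2))), Rational(1, 2)))) = Add(-104, Mul(-13, Pow(Add(5, Pow(2, Rational(1, 2))), Rational(1, 2)))) ≈ -136.92)
Add(Add(-2381, f), -229) = Add(Add(-2381, Add(-104, Mul(-13, Pow(Add(5, Pow(2, Rational(1, 2))), Rational(1, 2))))), -229) = Add(Add(-2485, Mul(-13, Pow(Add(5, Pow(2, Rational(1, 2))), Rational(1, 2)))), -229) = Add(-2714, Mul(-13, Pow(Add(5, Pow(2, Rational(1, 2))), Rational(1, 2))))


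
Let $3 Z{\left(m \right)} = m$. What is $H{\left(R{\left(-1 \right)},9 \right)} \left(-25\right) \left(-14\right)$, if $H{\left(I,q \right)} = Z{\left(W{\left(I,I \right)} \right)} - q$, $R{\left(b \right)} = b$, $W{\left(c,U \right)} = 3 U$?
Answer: $-3500$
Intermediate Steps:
$Z{\left(m \right)} = \frac{m}{3}$
$H{\left(I,q \right)} = I - q$ ($H{\left(I,q \right)} = \frac{3 I}{3} - q = I - q$)
$H{\left(R{\left(-1 \right)},9 \right)} \left(-25\right) \left(-14\right) = \left(-1 - 9\right) \left(-25\right) \left(-14\right) = \left(-10\right) \left(-25\right) \left(-14\right) = 250 \left(-14\right) = -3500$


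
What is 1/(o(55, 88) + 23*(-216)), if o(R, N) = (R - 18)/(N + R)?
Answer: -143/710387 ≈ -0.00020130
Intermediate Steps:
o(R, N) = (-18 + R)/(N + R)
1/(o(55, 88) + 23*(-216)) = 1/((-18 + 55)/(88 + 55) + 23*(-216)) = 1/(37/143 - 4968) = 1/(-710387/143) = -143/710387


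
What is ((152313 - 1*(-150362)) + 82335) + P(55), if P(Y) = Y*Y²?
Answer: 551385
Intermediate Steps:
P(Y) = Y³
((152313 - 1*(-150362)) + 82335) + P(55) = ((152313 - 1*(-150362)) + 82335) + 55³ = ((152313 + 150362) + 82335) + 166375 = (302675 + 82335) + 166375 = 385010 + 166375 = 551385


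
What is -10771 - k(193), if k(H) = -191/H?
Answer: -2078612/193 ≈ -10770.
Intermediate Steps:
-10771 - k(193) = -10771 - (-191)/193 = -10771 - 1*(-191/193) = -10771 + 191/193 = -2078612/193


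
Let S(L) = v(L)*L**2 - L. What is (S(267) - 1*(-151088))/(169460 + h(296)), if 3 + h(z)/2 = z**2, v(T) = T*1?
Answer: 9592492/172343 ≈ 55.659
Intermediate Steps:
v(T) = T
h(z) = -6 + 2*z**2
S(L) = L**3 - L (S(L) = L*L**2 - L = L**3 - L)
(S(267) - 1*(-151088))/(169460 + h(296)) = ((267**3 - 1*267) - 1*(-151088))/(169460 + (-6 + 2*296**2)) = ((19034163 - 267) + 151088)/(169460 + (-6 + 2*87616)) = (19033896 + 151088)/(169460 + (-6 + 175232)) = 19184984/(169460 + 175226) = 19184984/344686 = 19184984*(1/344686) = 9592492/172343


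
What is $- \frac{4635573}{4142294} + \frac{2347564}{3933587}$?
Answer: $- \frac{8510129418535}{16294073828578} \approx -0.52228$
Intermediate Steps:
$- \frac{4635573}{4142294} + \frac{2347564}{3933587} = - \frac{8510129418535}{16294073828578}$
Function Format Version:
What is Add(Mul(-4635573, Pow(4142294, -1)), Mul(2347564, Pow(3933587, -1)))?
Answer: Rational(-8510129418535, 16294073828578) ≈ -0.52228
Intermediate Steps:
Add(Mul(-4635573, Pow(4142294, -1)), Mul(2347564, Pow(3933587, -1))) = Add(Mul(-4635573, Rational(1, 4142294)), Mul(2347564, Rational(1, 3933587))) = Add(Rational(-4635573, 4142294), Rational(2347564, 3933587)) = Rational(-8510129418535, 16294073828578)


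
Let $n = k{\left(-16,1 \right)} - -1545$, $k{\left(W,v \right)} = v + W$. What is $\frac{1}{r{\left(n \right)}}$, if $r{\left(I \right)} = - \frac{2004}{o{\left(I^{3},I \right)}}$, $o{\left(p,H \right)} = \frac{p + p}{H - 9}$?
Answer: $- \frac{66325500}{28223} \approx -2350.1$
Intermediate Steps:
$k{\left(W,v \right)} = W + v$
$o{\left(p,H \right)} = \frac{2 p}{-9 + H}$
$n = 1530$ ($n = \left(-16 + 1\right) - -1545 = -15 + 1545 = 1530$)
$r{\left(I \right)} = - \frac{1002 \left(-9 + I\right)}{I^{3}}$ ($r{\left(I \right)} = - \frac{2004}{2 I^{3} \frac{1}{-9 + I}} = - 2004 \frac{-9 + I}{2 I^{3}} = - \frac{1002 \left(-9 + I\right)}{I^{3}}$)
$\frac{1}{r{\left(n \right)}} = \frac{1}{1002 \cdot \frac{1}{3581577000} \left(9 - 1530\right)} = \frac{1}{1002 \cdot \frac{1}{3581577000} \left(-1521\right)} = \frac{1}{- \frac{28223}{66325500}} = - \frac{66325500}{28223}$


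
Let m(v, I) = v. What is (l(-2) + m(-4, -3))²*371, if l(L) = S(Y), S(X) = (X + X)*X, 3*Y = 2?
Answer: 290864/81 ≈ 3590.9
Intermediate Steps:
Y = ⅔ (Y = (⅓)*2 = ⅔ ≈ 0.66667)
S(X) = 2*X² (S(X) = (2*X)*X = 2*X²)
l(L) = 8/9 (l(L) = 2*(⅔)² = 2*(4/9) = 8/9)
(l(-2) + m(-4, -3))²*371 = (8/9 - 4)²*371 = (-28/9)²*371 = (784/81)*371 = 290864/81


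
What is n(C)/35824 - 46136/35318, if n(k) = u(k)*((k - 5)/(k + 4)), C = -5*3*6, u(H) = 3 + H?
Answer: -71215322387/54404977376 ≈ -1.3090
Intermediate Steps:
C = -90 (C = -15*6 = -90)
n(k) = (-5 + k)*(3 + k)/(4 + k) (n(k) = (3 + k)*((k - 5)/(k + 4)) = (3 + k)*((-5 + k)/(4 + k)) = (-5 + k)*(3 + k)/(4 + k))
n(C)/35824 - 46136/35318 = ((-5 - 90)*(3 - 90)/(4 - 90))/35824 - 46136/35318 = (-95*(-87)/(-86))*(1/35824) - 46136*1/35318 = -1/86*(-95)*(-87)*(1/35824) - 23068/17659 = -8265/86*1/35824 - 23068/17659 = -8265/3080864 - 23068/17659 = -71215322387/54404977376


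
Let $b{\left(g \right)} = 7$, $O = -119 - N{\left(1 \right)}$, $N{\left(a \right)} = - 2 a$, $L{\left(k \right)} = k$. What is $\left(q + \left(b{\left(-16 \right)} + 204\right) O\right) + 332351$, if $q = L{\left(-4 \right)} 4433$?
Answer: $289932$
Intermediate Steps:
$O = -117$ ($O = -119 - \left(-2\right) 1 = -119 - -2 = -119 + 2 = -117$)
$q = -17732$ ($q = \left(-4\right) 4433 = -17732$)
$\left(q + \left(b{\left(-16 \right)} + 204\right) O\right) + 332351 = \left(-17732 + \left(7 + 204\right) \left(-117\right)\right) + 332351 = \left(-17732 + 211 \left(-117\right)\right) + 332351 = \left(-17732 - 24687\right) + 332351 = -42419 + 332351 = 289932$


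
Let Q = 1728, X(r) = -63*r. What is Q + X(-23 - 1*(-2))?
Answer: 3051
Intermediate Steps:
Q + X(-23 - 1*(-2)) = 1728 - 63*(-23 - 1*(-2)) = 1728 - 63*(-23 + 2) = 1728 - 63*(-21) = 1728 + 1323 = 3051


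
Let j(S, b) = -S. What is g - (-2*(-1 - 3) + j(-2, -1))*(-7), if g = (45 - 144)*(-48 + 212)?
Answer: -16166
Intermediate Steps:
g = -16236 (g = -99*164 = -16236)
g - (-2*(-1 - 3) + j(-2, -1))*(-7) = -16236 - (-2*(-1 - 3) - 1*(-2))*(-7) = -16236 - (-2*(-4) + 2)*(-7) = -16236 - (8 + 2)*(-7) = -16236 - 10*(-7) = -16236 - 1*(-70) = -16236 + 70 = -16166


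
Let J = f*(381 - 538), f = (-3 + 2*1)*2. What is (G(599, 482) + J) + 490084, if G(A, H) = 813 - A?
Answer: 490612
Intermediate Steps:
f = -2 (f = (-3 + 2)*2 = -1*2 = -2)
J = 314 (J = -2*(381 - 538) = -2*(-157) = 314)
(G(599, 482) + J) + 490084 = ((813 - 1*599) + 314) + 490084 = ((813 - 599) + 314) + 490084 = (214 + 314) + 490084 = 528 + 490084 = 490612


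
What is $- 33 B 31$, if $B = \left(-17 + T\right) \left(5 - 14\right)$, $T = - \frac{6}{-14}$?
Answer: $- \frac{1068012}{7} \approx -1.5257 \cdot 10^{5}$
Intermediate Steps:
$T = \frac{3}{7}$ ($T = \left(-6\right) \left(- \frac{1}{14}\right) = \frac{3}{7} \approx 0.42857$)
$B = \frac{1044}{7}$ ($B = \left(-17 + \frac{3}{7}\right) \left(5 - 14\right) = \left(- \frac{116}{7}\right) \left(-9\right) = \frac{1044}{7} \approx 149.14$)
$- 33 B 31 = \left(-33\right) \frac{1044}{7} \cdot 31 = \left(- \frac{34452}{7}\right) 31 = - \frac{1068012}{7}$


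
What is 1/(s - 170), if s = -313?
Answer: -1/483 ≈ -0.0020704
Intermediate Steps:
1/(s - 170) = 1/(-313 - 170) = 1/(-483) = -1/483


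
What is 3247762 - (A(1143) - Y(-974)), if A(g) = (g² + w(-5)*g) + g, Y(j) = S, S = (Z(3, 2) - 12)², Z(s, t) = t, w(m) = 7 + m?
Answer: 1937984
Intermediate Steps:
S = 100 (S = (2 - 12)² = (-10)² = 100)
Y(j) = 100
A(g) = g² + 3*g (A(g) = (g² + (7 - 5)*g) + g = (g² + 2*g) + g = g² + 3*g)
3247762 - (A(1143) - Y(-974)) = 3247762 - (1143*(3 + 1143) - 1*100) = 3247762 - (1143*1146 - 100) = 3247762 - (1309878 - 100) = 3247762 - 1*1309778 = 3247762 - 1309778 = 1937984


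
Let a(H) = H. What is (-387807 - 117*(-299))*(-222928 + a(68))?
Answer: 78630356640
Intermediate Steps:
(-387807 - 117*(-299))*(-222928 + a(68)) = (-387807 - 117*(-299))*(-222928 + 68) = (-387807 + 34983)*(-222860) = -352824*(-222860) = 78630356640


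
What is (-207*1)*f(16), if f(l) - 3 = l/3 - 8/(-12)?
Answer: -1863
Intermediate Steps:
f(l) = 11/3 + l/3 (f(l) = 3 + (l/3 - 8/(-12)) = 3 + (l*(1/3) - 8*(-1/12)) = 3 + (l/3 + 2/3) = 3 + (2/3 + l/3) = 11/3 + l/3)
(-207*1)*f(16) = (-207*1)*(11/3 + (1/3)*16) = -207*(11/3 + 16/3) = -207*9 = -1863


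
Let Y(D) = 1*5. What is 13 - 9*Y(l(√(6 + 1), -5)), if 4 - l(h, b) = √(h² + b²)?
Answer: -32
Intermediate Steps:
l(h, b) = 4 - √(b² + h²) (l(h, b) = 4 - √(h² + b²) = 4 - √(b² + h²))
Y(D) = 5
13 - 9*Y(l(√(6 + 1), -5)) = 13 - 9*5 = 13 - 45 = -32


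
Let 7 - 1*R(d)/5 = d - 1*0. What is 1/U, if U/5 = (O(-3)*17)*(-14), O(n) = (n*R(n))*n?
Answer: -1/535500 ≈ -1.8674e-6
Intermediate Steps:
R(d) = 35 - 5*d (R(d) = 35 - 5*(d - 1*0) = 35 - 5*(d + 0) = 35 - 5*d)
O(n) = n²*(35 - 5*n) (O(n) = (n*(35 - 5*n))*n = n²*(35 - 5*n))
U = -535500 (U = 5*(((5*(-3)²*(7 - 1*(-3)))*17)*(-14)) = 5*(((5*9*(7 + 3))*17)*(-14)) = 5*(((5*9*10)*17)*(-14)) = 5*((450*17)*(-14)) = 5*(7650*(-14)) = 5*(-107100) = -535500)
1/U = 1/(-535500) = -1/535500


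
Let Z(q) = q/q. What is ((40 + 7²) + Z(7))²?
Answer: 8100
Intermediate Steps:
Z(q) = 1
((40 + 7²) + Z(7))² = ((40 + 7²) + 1)² = ((40 + 49) + 1)² = (89 + 1)² = 90² = 8100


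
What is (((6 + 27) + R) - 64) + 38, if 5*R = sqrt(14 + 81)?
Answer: 7 + sqrt(95)/5 ≈ 8.9494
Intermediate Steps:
R = sqrt(95)/5 (R = sqrt(14 + 81)/5 = sqrt(95)/5 ≈ 1.9494)
(((6 + 27) + R) - 64) + 38 = (((6 + 27) + sqrt(95)/5) - 64) + 38 = ((33 + sqrt(95)/5) - 64) + 38 = (-31 + sqrt(95)/5) + 38 = 7 + sqrt(95)/5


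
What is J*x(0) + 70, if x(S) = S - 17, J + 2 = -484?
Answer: 8332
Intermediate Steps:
J = -486 (J = -2 - 484 = -486)
x(S) = -17 + S
J*x(0) + 70 = -486*(-17 + 0) + 70 = -486*(-17) + 70 = 8262 + 70 = 8332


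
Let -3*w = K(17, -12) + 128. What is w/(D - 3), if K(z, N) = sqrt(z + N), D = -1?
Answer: 32/3 + sqrt(5)/12 ≈ 10.853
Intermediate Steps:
K(z, N) = sqrt(N + z)
w = -128/3 - sqrt(5)/3 (w = -(sqrt(-12 + 17) + 128)/3 = -(sqrt(5) + 128)/3 = -(128 + sqrt(5))/3 = -128/3 - sqrt(5)/3 ≈ -43.412)
w/(D - 3) = (-128/3 - sqrt(5)/3)/(-1 - 3) = (-128/3 - sqrt(5)/3)/(-4) = -(-128/3 - sqrt(5)/3)/4 = 32/3 + sqrt(5)/12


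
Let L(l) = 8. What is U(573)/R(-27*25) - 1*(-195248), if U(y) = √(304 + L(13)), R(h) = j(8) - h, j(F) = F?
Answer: 195248 + 2*√78/683 ≈ 1.9525e+5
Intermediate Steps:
R(h) = 8 - h
U(y) = 2*√78 (U(y) = √(304 + 8) = √312 = 2*√78)
U(573)/R(-27*25) - 1*(-195248) = (2*√78)/(8 - (-27)*25) - 1*(-195248) = (2*√78)/(8 - 1*(-675)) + 195248 = (2*√78)/(8 + 675) + 195248 = (2*√78)/683 + 195248 = (2*√78)*(1/683) + 195248 = 2*√78/683 + 195248 = 195248 + 2*√78/683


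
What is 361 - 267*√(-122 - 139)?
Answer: 361 - 801*I*√29 ≈ 361.0 - 4313.5*I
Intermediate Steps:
361 - 267*√(-122 - 139) = 361 - 801*I*√29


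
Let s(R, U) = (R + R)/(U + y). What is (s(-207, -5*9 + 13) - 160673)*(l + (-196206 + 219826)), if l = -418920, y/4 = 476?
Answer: 1651367232375/26 ≈ 6.3514e+10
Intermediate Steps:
y = 1904 (y = 4*476 = 1904)
s(R, U) = 2*R/(1904 + U) (s(R, U) = (R + R)/(U + 1904) = (2*R)/(1904 + U) = 2*R/(1904 + U))
(s(-207, -5*9 + 13) - 160673)*(l + (-196206 + 219826)) = (2*(-207)/(1904 + (-5*9 + 13)) - 160673)*(-418920 + (-196206 + 219826)) = (2*(-207)/(1904 + (-45 + 13)) - 160673)*(-418920 + 23620) = (2*(-207)/(1904 - 32) - 160673)*(-395300) = (2*(-207)/1872 - 160673)*(-395300) = (2*(-207)*(1/1872) - 160673)*(-395300) = (-23/104 - 160673)*(-395300) = -16710015/104*(-395300) = 1651367232375/26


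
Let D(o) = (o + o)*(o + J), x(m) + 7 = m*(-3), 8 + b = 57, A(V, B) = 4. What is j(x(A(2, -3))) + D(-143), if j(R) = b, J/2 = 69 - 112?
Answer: 65543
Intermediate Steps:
b = 49 (b = -8 + 57 = 49)
J = -86 (J = 2*(69 - 112) = 2*(-43) = -86)
x(m) = -7 - 3*m (x(m) = -7 + m*(-3) = -7 - 3*m)
j(R) = 49
D(o) = 2*o*(-86 + o) (D(o) = (o + o)*(o - 86) = (2*o)*(-86 + o) = 2*o*(-86 + o))
j(x(A(2, -3))) + D(-143) = 49 + 2*(-143)*(-86 - 143) = 49 + 2*(-143)*(-229) = 49 + 65494 = 65543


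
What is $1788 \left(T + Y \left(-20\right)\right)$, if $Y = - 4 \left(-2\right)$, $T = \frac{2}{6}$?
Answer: $-285484$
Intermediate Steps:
$T = \frac{1}{3}$ ($T = 2 \cdot \frac{1}{6} = \frac{1}{3} \approx 0.33333$)
$Y = 8$ ($Y = \left(-1\right) \left(-8\right) = 8$)
$1788 \left(T + Y \left(-20\right)\right) = 1788 \left(\frac{1}{3} + 8 \left(-20\right)\right) = 1788 \left(\frac{1}{3} - 160\right) = 1788 \left(- \frac{479}{3}\right) = -285484$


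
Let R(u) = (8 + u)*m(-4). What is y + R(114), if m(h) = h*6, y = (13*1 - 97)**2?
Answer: 4128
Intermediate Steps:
y = 7056 (y = (13 - 97)**2 = (-84)**2 = 7056)
m(h) = 6*h
R(u) = -192 - 24*u (R(u) = (8 + u)*(6*(-4)) = (8 + u)*(-24) = -192 - 24*u)
y + R(114) = 7056 + (-192 - 24*114) = 7056 + (-192 - 2736) = 7056 - 2928 = 4128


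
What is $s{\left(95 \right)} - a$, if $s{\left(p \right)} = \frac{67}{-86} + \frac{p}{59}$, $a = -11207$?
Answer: $\frac{56868535}{5074} \approx 11208.0$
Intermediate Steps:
$s{\left(p \right)} = - \frac{67}{86} + \frac{p}{59}$ ($s{\left(p \right)} = 67 \left(- \frac{1}{86}\right) + p \frac{1}{59} = - \frac{67}{86} + \frac{p}{59}$)
$s{\left(95 \right)} - a = \left(- \frac{67}{86} + \frac{1}{59} \cdot 95\right) - -11207 = \left(- \frac{67}{86} + \frac{95}{59}\right) + 11207 = \frac{4217}{5074} + 11207 = \frac{56868535}{5074}$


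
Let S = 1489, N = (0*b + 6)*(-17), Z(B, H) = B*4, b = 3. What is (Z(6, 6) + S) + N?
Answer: 1411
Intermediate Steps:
Z(B, H) = 4*B
N = -102 (N = (0*3 + 6)*(-17) = (0 + 6)*(-17) = 6*(-17) = -102)
(Z(6, 6) + S) + N = (4*6 + 1489) - 102 = (24 + 1489) - 102 = 1513 - 102 = 1411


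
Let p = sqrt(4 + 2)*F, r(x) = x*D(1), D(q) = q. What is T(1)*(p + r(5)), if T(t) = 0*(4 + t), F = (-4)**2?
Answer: 0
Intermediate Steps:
r(x) = x (r(x) = x*1 = x)
F = 16
T(t) = 0
p = 16*sqrt(6) (p = sqrt(4 + 2)*16 = sqrt(6)*16 = 16*sqrt(6) ≈ 39.192)
T(1)*(p + r(5)) = 0*(16*sqrt(6) + 5) = 0*(5 + 16*sqrt(6)) = 0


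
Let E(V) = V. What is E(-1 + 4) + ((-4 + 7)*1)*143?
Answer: 432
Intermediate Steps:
E(-1 + 4) + ((-4 + 7)*1)*143 = (-1 + 4) + ((-4 + 7)*1)*143 = 3 + (3*1)*143 = 3 + 3*143 = 3 + 429 = 432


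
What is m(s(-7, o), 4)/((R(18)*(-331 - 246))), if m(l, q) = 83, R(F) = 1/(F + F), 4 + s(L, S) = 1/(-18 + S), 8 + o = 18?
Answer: -2988/577 ≈ -5.1785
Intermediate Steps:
o = 10 (o = -8 + 18 = 10)
s(L, S) = -4 + 1/(-18 + S)
R(F) = 1/(2*F)
m(s(-7, o), 4)/((R(18)*(-331 - 246))) = 83/((((½)/18)*(-331 - 246))) = 83/((((½)*(1/18))*(-577))) = 83/(((1/36)*(-577))) = 83/(-577/36) = 83*(-36/577) = -2988/577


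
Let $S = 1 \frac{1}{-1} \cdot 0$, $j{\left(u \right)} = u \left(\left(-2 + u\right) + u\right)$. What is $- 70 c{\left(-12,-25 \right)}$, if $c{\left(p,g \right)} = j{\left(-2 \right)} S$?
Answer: $0$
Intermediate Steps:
$j{\left(u \right)} = u \left(-2 + 2 u\right)$
$S = 0$ ($S = 1 \left(-1\right) 0 = \left(-1\right) 0 = 0$)
$c{\left(p,g \right)} = 0$ ($c{\left(p,g \right)} = 2 \left(-2\right) \left(-1 - 2\right) 0 = 2 \left(-2\right) \left(-3\right) 0 = 12 \cdot 0 = 0$)
$- 70 c{\left(-12,-25 \right)} = \left(-70\right) 0 = 0$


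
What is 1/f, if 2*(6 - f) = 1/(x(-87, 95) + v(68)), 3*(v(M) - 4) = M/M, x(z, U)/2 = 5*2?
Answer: 146/873 ≈ 0.16724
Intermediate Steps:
x(z, U) = 20 (x(z, U) = 2*(5*2) = 2*10 = 20)
v(M) = 13/3 (v(M) = 4 + (M/M)/3 = 4 + (⅓)*1 = 4 + ⅓ = 13/3)
f = 873/146 (f = 6 - 1/(2*(20 + 13/3)) = 6 - 1/(2*73/3) = 6 - ½*3/73 = 6 - 3/146 = 873/146 ≈ 5.9795)
1/f = 1/(873/146) = 146/873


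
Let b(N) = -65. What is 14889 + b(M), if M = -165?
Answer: 14824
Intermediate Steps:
14889 + b(M) = 14889 - 65 = 14824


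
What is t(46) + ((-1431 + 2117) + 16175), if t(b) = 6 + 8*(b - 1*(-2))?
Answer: 17251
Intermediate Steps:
t(b) = 22 + 8*b (t(b) = 6 + 8*(b + 2) = 6 + 8*(2 + b) = 6 + (16 + 8*b) = 22 + 8*b)
t(46) + ((-1431 + 2117) + 16175) = (22 + 8*46) + ((-1431 + 2117) + 16175) = (22 + 368) + (686 + 16175) = 390 + 16861 = 17251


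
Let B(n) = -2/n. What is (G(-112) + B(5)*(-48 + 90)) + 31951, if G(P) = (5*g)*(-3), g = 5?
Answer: 159296/5 ≈ 31859.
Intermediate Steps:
G(P) = -75 (G(P) = (5*5)*(-3) = 25*(-3) = -75)
(G(-112) + B(5)*(-48 + 90)) + 31951 = (-75 + (-2/5)*(-48 + 90)) + 31951 = (-75 - 2*⅕*42) + 31951 = (-75 - ⅖*42) + 31951 = (-75 - 84/5) + 31951 = -459/5 + 31951 = 159296/5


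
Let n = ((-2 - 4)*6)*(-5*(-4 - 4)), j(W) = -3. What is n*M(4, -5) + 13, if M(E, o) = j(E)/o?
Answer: -851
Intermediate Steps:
M(E, o) = -3/o
n = -1440 (n = (-6*6)*(-5*(-8)) = -36*40 = -1440)
n*M(4, -5) + 13 = -(-4320)/(-5) + 13 = -(-4320)*(-1)/5 + 13 = -1440*⅗ + 13 = -864 + 13 = -851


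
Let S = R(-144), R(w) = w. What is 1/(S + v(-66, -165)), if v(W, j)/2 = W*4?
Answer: -1/672 ≈ -0.0014881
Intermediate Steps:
S = -144
v(W, j) = 8*W (v(W, j) = 2*(W*4) = 2*(4*W) = 8*W)
1/(S + v(-66, -165)) = 1/(-144 + 8*(-66)) = 1/(-144 - 528) = 1/(-672) = -1/672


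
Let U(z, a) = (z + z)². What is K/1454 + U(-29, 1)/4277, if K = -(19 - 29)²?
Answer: 2231778/3109379 ≈ 0.71776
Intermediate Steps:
K = -100 (K = -1*(-10)² = -1*100 = -100)
U(z, a) = 4*z² (U(z, a) = (2*z)² = 4*z²)
K/1454 + U(-29, 1)/4277 = -100/1454 + (4*(-29)²)/4277 = -100*1/1454 + (4*841)*(1/4277) = -50/727 + 3364*(1/4277) = -50/727 + 3364/4277 = 2231778/3109379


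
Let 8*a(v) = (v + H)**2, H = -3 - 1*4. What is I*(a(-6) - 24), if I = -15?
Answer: 345/8 ≈ 43.125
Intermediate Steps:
H = -7 (H = -3 - 4 = -7)
a(v) = (-7 + v)**2/8 (a(v) = (v - 7)**2/8 = (-7 + v)**2/8)
I*(a(-6) - 24) = -15*((-7 - 6)**2/8 - 24) = -15*((1/8)*(-13)**2 - 24) = -15*((1/8)*169 - 24) = -15*(169/8 - 24) = -15*(-23/8) = 345/8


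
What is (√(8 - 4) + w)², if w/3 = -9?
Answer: 625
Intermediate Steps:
w = -27 (w = 3*(-9) = -27)
(√(8 - 4) + w)² = (√(8 - 4) - 27)² = (√4 - 27)² = (2 - 27)² = (-25)² = 625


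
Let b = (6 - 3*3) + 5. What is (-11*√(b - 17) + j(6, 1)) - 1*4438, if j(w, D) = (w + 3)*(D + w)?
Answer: -4375 - 11*I*√15 ≈ -4375.0 - 42.603*I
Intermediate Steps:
j(w, D) = (3 + w)*(D + w)
b = 2 (b = (6 - 9) + 5 = -3 + 5 = 2)
(-11*√(b - 17) + j(6, 1)) - 1*4438 = (-11*√(2 - 17) + (6² + 3*1 + 3*6 + 1*6)) - 1*4438 = (-11*I*√15 + (36 + 3 + 18 + 6)) - 4438 = (-11*I*√15 + 63) - 4438 = (63 - 11*I*√15) - 4438 = -4375 - 11*I*√15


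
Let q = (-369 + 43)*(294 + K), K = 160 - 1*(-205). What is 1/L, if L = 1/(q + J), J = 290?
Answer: -214544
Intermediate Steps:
K = 365 (K = 160 + 205 = 365)
q = -214834 (q = (-369 + 43)*(294 + 365) = -326*659 = -214834)
L = -1/214544 (L = 1/(-214834 + 290) = 1/(-214544) = -1/214544 ≈ -4.6611e-6)
1/L = 1/(-1/214544) = -214544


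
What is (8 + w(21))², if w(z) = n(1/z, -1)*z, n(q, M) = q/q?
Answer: 841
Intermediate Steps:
n(q, M) = 1
w(z) = z (w(z) = 1*z = z)
(8 + w(21))² = (8 + 21)² = 29² = 841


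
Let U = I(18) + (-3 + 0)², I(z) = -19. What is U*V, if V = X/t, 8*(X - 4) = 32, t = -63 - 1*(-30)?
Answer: 80/33 ≈ 2.4242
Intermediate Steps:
t = -33 (t = -63 + 30 = -33)
X = 8 (X = 4 + (⅛)*32 = 4 + 4 = 8)
U = -10 (U = -19 + (-3 + 0)² = -19 + (-3)² = -19 + 9 = -10)
V = -8/33 (V = 8/(-33) = 8*(-1/33) = -8/33 ≈ -0.24242)
U*V = -10*(-8/33) = 80/33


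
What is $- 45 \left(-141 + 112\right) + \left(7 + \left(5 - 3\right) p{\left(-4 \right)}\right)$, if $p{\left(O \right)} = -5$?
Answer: $1302$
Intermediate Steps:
$- 45 \left(-141 + 112\right) + \left(7 + \left(5 - 3\right) p{\left(-4 \right)}\right) = - 45 \left(-141 + 112\right) + \left(7 + \left(5 - 3\right) \left(-5\right)\right) = \left(-45\right) \left(-29\right) + \left(7 + 2 \left(-5\right)\right) = 1305 + \left(7 - 10\right) = 1305 - 3 = 1302$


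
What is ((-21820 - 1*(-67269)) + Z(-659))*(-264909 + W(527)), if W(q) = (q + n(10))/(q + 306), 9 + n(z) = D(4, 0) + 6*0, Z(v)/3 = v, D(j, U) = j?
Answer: -9592908639600/833 ≈ -1.1516e+10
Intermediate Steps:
Z(v) = 3*v
n(z) = -5 (n(z) = -9 + (4 + 6*0) = -9 + (4 + 0) = -9 + 4 = -5)
W(q) = (-5 + q)/(306 + q) (W(q) = (q - 5)/(q + 306) = (-5 + q)/(306 + q))
((-21820 - 1*(-67269)) + Z(-659))*(-264909 + W(527)) = ((-21820 - 1*(-67269)) + 3*(-659))*(-264909 + (-5 + 527)/(306 + 527)) = ((-21820 + 67269) - 1977)*(-264909 + 522/833) = (45449 - 1977)*(-264909 + (1/833)*522) = 43472*(-264909 + 522/833) = 43472*(-220668675/833) = -9592908639600/833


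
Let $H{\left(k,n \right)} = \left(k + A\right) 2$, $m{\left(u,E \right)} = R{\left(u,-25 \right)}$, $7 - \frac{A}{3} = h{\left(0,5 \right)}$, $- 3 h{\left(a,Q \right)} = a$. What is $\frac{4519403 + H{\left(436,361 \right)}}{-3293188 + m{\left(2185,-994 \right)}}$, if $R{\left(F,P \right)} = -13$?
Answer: $- \frac{4520317}{3293201} \approx -1.3726$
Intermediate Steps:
$h{\left(a,Q \right)} = - \frac{a}{3}$
$A = 21$ ($A = 21 - 3 \left(\left(- \frac{1}{3}\right) 0\right) = 21 - 0 = 21 + 0 = 21$)
$m{\left(u,E \right)} = -13$
$H{\left(k,n \right)} = 42 + 2 k$ ($H{\left(k,n \right)} = \left(k + 21\right) 2 = \left(21 + k\right) 2 = 42 + 2 k$)
$\frac{4519403 + H{\left(436,361 \right)}}{-3293188 + m{\left(2185,-994 \right)}} = \frac{4519403 + \left(42 + 2 \cdot 436\right)}{-3293188 - 13} = \frac{4519403 + \left(42 + 872\right)}{-3293201} = \left(4519403 + 914\right) \left(- \frac{1}{3293201}\right) = 4520317 \left(- \frac{1}{3293201}\right) = - \frac{4520317}{3293201}$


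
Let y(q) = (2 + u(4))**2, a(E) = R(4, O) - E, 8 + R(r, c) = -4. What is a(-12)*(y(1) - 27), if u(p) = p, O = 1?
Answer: 0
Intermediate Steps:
R(r, c) = -12 (R(r, c) = -8 - 4 = -12)
a(E) = -12 - E
y(q) = 36 (y(q) = (2 + 4)**2 = 6**2 = 36)
a(-12)*(y(1) - 27) = (-12 - 1*(-12))*(36 - 27) = (-12 + 12)*9 = 0*9 = 0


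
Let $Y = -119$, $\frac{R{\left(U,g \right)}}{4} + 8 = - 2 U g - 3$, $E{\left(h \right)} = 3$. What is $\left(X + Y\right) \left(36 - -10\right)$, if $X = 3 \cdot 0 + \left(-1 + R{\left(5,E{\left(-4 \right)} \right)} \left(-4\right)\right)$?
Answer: $24656$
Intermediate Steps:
$R{\left(U,g \right)} = -44 - 8 U g$ ($R{\left(U,g \right)} = -32 + 4 \left(- 2 U g - 3\right) = -32 + 4 \left(-3 - 2 U g\right) = -32 - \left(12 + 8 U g\right) = -44 - 8 U g$)
$X = 655$ ($X = 3 \cdot 0 - \left(1 - \left(-44 - 40 \cdot 3\right) \left(-4\right)\right) = 0 - \left(1 - \left(-44 - 120\right) \left(-4\right)\right) = 0 - -655 = 0 + \left(-1 + 656\right) = 0 + 655 = 655$)
$\left(X + Y\right) \left(36 - -10\right) = \left(655 - 119\right) \left(36 - -10\right) = 536 \left(36 + 10\right) = 536 \cdot 46 = 24656$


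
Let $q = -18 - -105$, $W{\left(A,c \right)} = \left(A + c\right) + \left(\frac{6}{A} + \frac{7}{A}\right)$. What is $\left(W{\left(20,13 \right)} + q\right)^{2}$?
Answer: $\frac{5822569}{400} \approx 14556.0$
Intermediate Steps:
$W{\left(A,c \right)} = A + c + \frac{13}{A}$ ($W{\left(A,c \right)} = \left(A + c\right) + \frac{13}{A} = A + c + \frac{13}{A}$)
$q = 87$ ($q = -18 + 105 = 87$)
$\left(W{\left(20,13 \right)} + q\right)^{2} = \left(\left(20 + 13 + \frac{13}{20}\right) + 87\right)^{2} = \left(\frac{673}{20} + 87\right)^{2} = \left(\frac{2413}{20}\right)^{2} = \frac{5822569}{400}$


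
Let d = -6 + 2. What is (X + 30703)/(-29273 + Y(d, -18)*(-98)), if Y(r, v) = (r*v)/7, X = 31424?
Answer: -62127/30281 ≈ -2.0517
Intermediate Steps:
d = -4
Y(r, v) = r*v/7 (Y(r, v) = (r*v)*(1/7) = r*v/7)
(X + 30703)/(-29273 + Y(d, -18)*(-98)) = (31424 + 30703)/(-29273 + ((1/7)*(-4)*(-18))*(-98)) = 62127/(-29273 + (72/7)*(-98)) = 62127/(-29273 - 1008) = 62127/(-30281) = 62127*(-1/30281) = -62127/30281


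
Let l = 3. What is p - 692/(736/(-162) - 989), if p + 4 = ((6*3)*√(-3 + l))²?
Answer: -265856/80477 ≈ -3.3035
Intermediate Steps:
p = -4 (p = -4 + ((6*3)*√(-3 + 3))² = -4 + (18*√0)² = -4 + (18*0)² = -4 + 0² = -4 + 0 = -4)
p - 692/(736/(-162) - 989) = -4 - 692/(736/(-162) - 989) = -4 - 692/(736*(-1/162) - 989) = -4 - 692/(-368/81 - 989) = -4 - 692/(-80477/81) = -4 - 692*(-81/80477) = -4 + 56052/80477 = -265856/80477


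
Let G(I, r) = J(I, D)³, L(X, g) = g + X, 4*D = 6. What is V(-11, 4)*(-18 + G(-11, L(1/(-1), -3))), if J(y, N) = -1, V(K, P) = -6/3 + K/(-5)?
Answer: -19/5 ≈ -3.8000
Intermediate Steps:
D = 3/2 (D = (¼)*6 = 3/2 ≈ 1.5000)
V(K, P) = -2 - K/5 (V(K, P) = -6*⅓ + K*(-⅕) = -2 - K/5)
L(X, g) = X + g
G(I, r) = -1 (G(I, r) = (-1)³ = -1)
V(-11, 4)*(-18 + G(-11, L(1/(-1), -3))) = (-2 - ⅕*(-11))*(-18 - 1) = (-2 + 11/5)*(-19) = (⅕)*(-19) = -19/5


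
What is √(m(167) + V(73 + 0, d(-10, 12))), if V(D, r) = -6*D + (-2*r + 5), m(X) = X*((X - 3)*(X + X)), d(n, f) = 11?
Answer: √9147137 ≈ 3024.4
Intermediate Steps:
m(X) = 2*X²*(-3 + X) (m(X) = X*((-3 + X)*(2*X)) = X*(2*X*(-3 + X)) = 2*X²*(-3 + X))
V(D, r) = 5 - 6*D - 2*r (V(D, r) = -6*D + (5 - 2*r) = 5 - 6*D - 2*r)
√(m(167) + V(73 + 0, d(-10, 12))) = √(2*167²*(-3 + 167) + (5 - 6*(73 + 0) - 2*11)) = √(2*27889*164 + (5 - 6*73 - 22)) = √(9147592 + (5 - 438 - 22)) = √(9147592 - 455) = √9147137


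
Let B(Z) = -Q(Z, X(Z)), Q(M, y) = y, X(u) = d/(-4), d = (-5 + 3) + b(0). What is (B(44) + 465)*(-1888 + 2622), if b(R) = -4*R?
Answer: 340943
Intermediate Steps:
d = -2 (d = (-5 + 3) - 4*0 = -2 + 0 = -2)
X(u) = 1/2 (X(u) = -2/(-4) = -2*(-1/4) = 1/2)
B(Z) = -1/2 (B(Z) = -1*1/2 = -1/2)
(B(44) + 465)*(-1888 + 2622) = (-1/2 + 465)*(-1888 + 2622) = (929/2)*734 = 340943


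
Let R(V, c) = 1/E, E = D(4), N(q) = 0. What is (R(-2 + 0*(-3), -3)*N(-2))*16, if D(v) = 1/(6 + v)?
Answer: 0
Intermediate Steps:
E = ⅒ (E = 1/(6 + 4) = 1/10 = ⅒ ≈ 0.10000)
R(V, c) = 10 (R(V, c) = 1/(⅒) = 10)
(R(-2 + 0*(-3), -3)*N(-2))*16 = (10*0)*16 = 0*16 = 0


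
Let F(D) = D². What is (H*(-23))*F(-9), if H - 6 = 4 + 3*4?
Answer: -40986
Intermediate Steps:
H = 22 (H = 6 + (4 + 3*4) = 6 + (4 + 12) = 6 + 16 = 22)
(H*(-23))*F(-9) = (22*(-23))*(-9)² = -506*81 = -40986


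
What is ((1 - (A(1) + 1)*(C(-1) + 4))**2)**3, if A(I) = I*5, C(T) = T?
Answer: 24137569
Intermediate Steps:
A(I) = 5*I
((1 - (A(1) + 1)*(C(-1) + 4))**2)**3 = ((1 - (5*1 + 1)*(-1 + 4))**2)**3 = ((1 - (5 + 1)*3)**2)**3 = ((1 - 6*3)**2)**3 = ((1 - 1*18)**2)**3 = ((1 - 18)**2)**3 = ((-17)**2)**3 = 289**3 = 24137569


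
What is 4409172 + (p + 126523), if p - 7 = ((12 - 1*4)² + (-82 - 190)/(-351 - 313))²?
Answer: 31275030794/6889 ≈ 4.5398e+6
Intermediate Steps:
p = 28627939/6889 (p = 7 + ((12 - 1*4)² + (-82 - 190)/(-351 - 313))² = 7 + ((12 - 4)² - 272/(-664))² = 7 + (8² - 272*(-1/664))² = 7 + (64 + 34/83)² = 7 + (5346/83)² = 7 + 28579716/6889 = 28627939/6889 ≈ 4155.6)
4409172 + (p + 126523) = 4409172 + (28627939/6889 + 126523) = 4409172 + 900244886/6889 = 31275030794/6889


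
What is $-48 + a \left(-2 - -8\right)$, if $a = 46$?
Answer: $228$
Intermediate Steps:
$-48 + a \left(-2 - -8\right) = -48 + 46 \left(-2 - -8\right) = -48 + 46 \left(-2 + 8\right) = -48 + 46 \cdot 6 = -48 + 276 = 228$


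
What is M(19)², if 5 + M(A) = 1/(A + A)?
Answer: 35721/1444 ≈ 24.738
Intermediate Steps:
M(A) = -5 + 1/(2*A) (M(A) = -5 + 1/(A + A) = -5 + 1/(2*A))
M(19)² = (-5 + (½)/19)² = (-5 + (½)*(1/19))² = (-5 + 1/38)² = (-189/38)² = 35721/1444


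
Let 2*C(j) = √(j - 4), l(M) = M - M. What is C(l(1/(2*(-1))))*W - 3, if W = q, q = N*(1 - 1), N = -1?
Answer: -3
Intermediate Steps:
l(M) = 0
q = 0 (q = -(1 - 1) = -1*0 = 0)
C(j) = √(-4 + j)/2 (C(j) = √(j - 4)/2 = √(-4 + j)/2)
W = 0
C(l(1/(2*(-1))))*W - 3 = (√(-4 + 0)/2)*0 - 3 = (√(-4)/2)*0 - 3 = ((2*I)/2)*0 - 3 = I*0 - 3 = 0 - 3 = -3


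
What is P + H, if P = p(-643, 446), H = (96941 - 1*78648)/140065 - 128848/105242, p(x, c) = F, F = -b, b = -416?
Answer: 3058008960233/7370360365 ≈ 414.91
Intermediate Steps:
F = 416 (F = -1*(-416) = 416)
p(x, c) = 416
H = -8060951607/7370360365 (H = (96941 - 78648)*(1/140065) - 128848*1/105242 = 18293*(1/140065) - 64424/52621 = 18293/140065 - 64424/52621 = -8060951607/7370360365 ≈ -1.0937)
P = 416
P + H = 416 - 8060951607/7370360365 = 3058008960233/7370360365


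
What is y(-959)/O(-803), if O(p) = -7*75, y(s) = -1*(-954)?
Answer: -318/175 ≈ -1.8171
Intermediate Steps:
y(s) = 954
O(p) = -525
y(-959)/O(-803) = 954/(-525) = 954*(-1/525) = -318/175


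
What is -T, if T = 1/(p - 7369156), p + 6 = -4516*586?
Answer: 1/10015538 ≈ 9.9845e-8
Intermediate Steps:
p = -2646382 (p = -6 - 4516*586 = -6 - 2646376 = -2646382)
T = -1/10015538 (T = 1/(-2646382 - 7369156) = 1/(-10015538) = -1/10015538 ≈ -9.9845e-8)
-T = -1*(-1/10015538) = 1/10015538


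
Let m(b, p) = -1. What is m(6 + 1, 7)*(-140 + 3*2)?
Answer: 134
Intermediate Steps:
m(6 + 1, 7)*(-140 + 3*2) = -(-140 + 3*2) = -(-140 + 6) = -1*(-134) = 134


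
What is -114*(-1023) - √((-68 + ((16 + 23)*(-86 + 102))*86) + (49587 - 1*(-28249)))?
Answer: 116622 - 2*√32858 ≈ 1.1626e+5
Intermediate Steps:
-114*(-1023) - √((-68 + ((16 + 23)*(-86 + 102))*86) + (49587 - 1*(-28249))) = 116622 - √((-68 + (39*16)*86) + (49587 + 28249)) = 116622 - √((-68 + 624*86) + 77836) = 116622 - √((-68 + 53664) + 77836) = 116622 - √(53596 + 77836) = 116622 - √131432 = 116622 - 2*√32858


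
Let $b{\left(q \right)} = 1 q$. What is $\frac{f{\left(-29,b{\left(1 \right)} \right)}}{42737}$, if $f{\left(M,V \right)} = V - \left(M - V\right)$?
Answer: $\frac{31}{42737} \approx 0.00072537$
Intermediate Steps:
$b{\left(q \right)} = q$
$f{\left(M,V \right)} = - M + 2 V$ ($f{\left(M,V \right)} = V - \left(M - V\right) = - M + 2 V$)
$\frac{f{\left(-29,b{\left(1 \right)} \right)}}{42737} = \frac{\left(-1\right) \left(-29\right) + 2 \cdot 1}{42737} = \left(29 + 2\right) \frac{1}{42737} = 31 \cdot \frac{1}{42737} = \frac{31}{42737}$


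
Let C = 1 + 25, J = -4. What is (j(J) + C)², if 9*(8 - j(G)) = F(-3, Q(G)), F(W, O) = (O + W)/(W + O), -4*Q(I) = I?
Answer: 93025/81 ≈ 1148.5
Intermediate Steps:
Q(I) = -I/4
C = 26
F(W, O) = 1 (F(W, O) = (O + W)/(O + W) = 1)
j(G) = 71/9 (j(G) = 8 - ⅑*1 = 8 - ⅑ = 71/9)
(j(J) + C)² = (71/9 + 26)² = (305/9)² = 93025/81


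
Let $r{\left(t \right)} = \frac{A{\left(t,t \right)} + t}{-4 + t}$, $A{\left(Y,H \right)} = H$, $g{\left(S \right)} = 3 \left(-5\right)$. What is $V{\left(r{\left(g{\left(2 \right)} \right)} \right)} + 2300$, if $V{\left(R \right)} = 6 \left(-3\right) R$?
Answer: $\frac{43160}{19} \approx 2271.6$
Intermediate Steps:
$g{\left(S \right)} = -15$
$r{\left(t \right)} = \frac{2 t}{-4 + t}$ ($r{\left(t \right)} = \frac{t + t}{-4 + t} = \frac{2 t}{-4 + t}$)
$V{\left(R \right)} = - 18 R$
$V{\left(r{\left(g{\left(2 \right)} \right)} \right)} + 2300 = - 18 \cdot 2 \left(-15\right) \frac{1}{-4 - 15} + 2300 = - 18 \cdot 2 \left(-15\right) \frac{1}{-19} + 2300 = - 18 \cdot 2 \left(-15\right) \left(- \frac{1}{19}\right) + 2300 = \left(-18\right) \frac{30}{19} + 2300 = - \frac{540}{19} + 2300 = \frac{43160}{19}$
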